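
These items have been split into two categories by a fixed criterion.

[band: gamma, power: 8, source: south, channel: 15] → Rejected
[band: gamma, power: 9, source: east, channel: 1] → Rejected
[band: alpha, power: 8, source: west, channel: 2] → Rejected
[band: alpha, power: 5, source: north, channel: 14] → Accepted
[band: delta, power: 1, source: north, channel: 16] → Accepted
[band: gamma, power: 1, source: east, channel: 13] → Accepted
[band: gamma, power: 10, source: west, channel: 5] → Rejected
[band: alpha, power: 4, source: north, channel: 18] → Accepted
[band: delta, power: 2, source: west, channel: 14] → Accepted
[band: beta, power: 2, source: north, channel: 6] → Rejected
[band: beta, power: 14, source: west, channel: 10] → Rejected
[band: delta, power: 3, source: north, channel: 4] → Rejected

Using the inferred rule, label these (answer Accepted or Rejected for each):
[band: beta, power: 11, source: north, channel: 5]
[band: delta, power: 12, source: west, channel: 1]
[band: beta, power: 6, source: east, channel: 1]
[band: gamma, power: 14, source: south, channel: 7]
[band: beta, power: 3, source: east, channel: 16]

Rejected, Rejected, Rejected, Rejected, Accepted

The pattern is that an item is 'Accepted' exactly when: channel ≥ 10 AND power ≤ 5.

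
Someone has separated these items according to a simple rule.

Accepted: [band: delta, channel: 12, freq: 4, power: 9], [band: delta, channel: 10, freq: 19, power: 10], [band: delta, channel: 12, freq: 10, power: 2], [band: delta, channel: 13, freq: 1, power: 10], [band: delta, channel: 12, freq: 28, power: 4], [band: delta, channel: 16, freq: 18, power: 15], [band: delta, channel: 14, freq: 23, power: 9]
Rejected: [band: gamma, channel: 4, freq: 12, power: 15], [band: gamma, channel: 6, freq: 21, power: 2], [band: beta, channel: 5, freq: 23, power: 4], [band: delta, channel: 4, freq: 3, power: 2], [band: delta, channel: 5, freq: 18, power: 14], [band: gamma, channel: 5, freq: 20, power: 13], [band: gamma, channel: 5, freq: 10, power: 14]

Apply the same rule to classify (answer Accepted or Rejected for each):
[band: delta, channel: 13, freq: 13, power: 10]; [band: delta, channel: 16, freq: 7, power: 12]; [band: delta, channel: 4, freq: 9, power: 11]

Accepted, Accepted, Rejected

Rule: channel ≥ 10. This holds for each 'Accepted' example and fails for each 'Rejected' one.
[band: delta, channel: 13, freq: 13, power: 10] — channel = 13, hence Accepted. [band: delta, channel: 16, freq: 7, power: 12] — channel = 16, hence Accepted. [band: delta, channel: 4, freq: 9, power: 11] — channel = 4, hence Rejected.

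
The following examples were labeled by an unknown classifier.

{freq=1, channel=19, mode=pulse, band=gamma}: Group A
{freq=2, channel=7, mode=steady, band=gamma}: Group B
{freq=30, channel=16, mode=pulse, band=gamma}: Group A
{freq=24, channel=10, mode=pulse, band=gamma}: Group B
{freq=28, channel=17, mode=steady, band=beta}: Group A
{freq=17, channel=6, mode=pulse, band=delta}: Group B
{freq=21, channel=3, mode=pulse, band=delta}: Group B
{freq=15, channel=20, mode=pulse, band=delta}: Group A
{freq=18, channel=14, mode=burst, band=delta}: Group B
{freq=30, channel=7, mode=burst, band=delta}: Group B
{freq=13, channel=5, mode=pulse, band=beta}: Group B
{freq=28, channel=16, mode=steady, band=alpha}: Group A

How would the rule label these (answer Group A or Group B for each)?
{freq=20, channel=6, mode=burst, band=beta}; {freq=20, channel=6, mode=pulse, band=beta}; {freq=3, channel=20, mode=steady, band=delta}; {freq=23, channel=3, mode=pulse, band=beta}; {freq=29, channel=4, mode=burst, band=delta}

One predicate separates the groups cleanly: channel ≥ 16.
Group B: {freq=20, channel=6, mode=burst, band=beta}, since channel = 6. Group B: {freq=20, channel=6, mode=pulse, band=beta}, since channel = 6. Group A: {freq=3, channel=20, mode=steady, band=delta}, since channel = 20. Group B: {freq=23, channel=3, mode=pulse, band=beta}, since channel = 3. Group B: {freq=29, channel=4, mode=burst, band=delta}, since channel = 4.

Group B, Group B, Group A, Group B, Group B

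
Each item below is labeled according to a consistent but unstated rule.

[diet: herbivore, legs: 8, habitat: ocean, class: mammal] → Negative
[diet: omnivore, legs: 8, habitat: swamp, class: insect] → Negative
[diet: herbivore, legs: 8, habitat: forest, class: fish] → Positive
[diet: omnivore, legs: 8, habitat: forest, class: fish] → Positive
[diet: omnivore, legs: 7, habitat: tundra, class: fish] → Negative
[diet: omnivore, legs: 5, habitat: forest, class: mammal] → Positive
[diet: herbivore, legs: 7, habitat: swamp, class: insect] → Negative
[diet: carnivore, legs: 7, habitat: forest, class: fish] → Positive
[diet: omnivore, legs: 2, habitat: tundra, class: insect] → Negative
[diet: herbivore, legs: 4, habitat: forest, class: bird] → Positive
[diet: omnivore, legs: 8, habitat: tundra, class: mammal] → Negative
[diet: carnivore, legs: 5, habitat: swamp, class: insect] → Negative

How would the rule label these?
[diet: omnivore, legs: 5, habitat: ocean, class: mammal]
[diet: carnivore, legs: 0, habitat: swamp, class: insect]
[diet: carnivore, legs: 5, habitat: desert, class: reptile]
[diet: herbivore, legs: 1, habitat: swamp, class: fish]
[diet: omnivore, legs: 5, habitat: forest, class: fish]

The classifier is using: habitat is forest.
Negative: [diet: omnivore, legs: 5, habitat: ocean, class: mammal], since habitat is ocean. Negative: [diet: carnivore, legs: 0, habitat: swamp, class: insect], since habitat is swamp. Negative: [diet: carnivore, legs: 5, habitat: desert, class: reptile], since habitat is desert. Negative: [diet: herbivore, legs: 1, habitat: swamp, class: fish], since habitat is swamp. Positive: [diet: omnivore, legs: 5, habitat: forest, class: fish], since habitat is forest.

Negative, Negative, Negative, Negative, Positive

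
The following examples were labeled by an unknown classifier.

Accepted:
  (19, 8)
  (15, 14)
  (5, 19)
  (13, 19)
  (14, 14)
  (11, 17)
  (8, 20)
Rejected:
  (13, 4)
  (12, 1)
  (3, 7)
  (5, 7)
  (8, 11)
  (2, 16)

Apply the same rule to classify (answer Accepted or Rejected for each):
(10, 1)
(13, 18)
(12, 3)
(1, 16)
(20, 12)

The classifier is using: sum ≥ 24.
(10, 1) — 10+1 = 11, hence Rejected. (13, 18) — 13+18 = 31, hence Accepted. (12, 3) — 12+3 = 15, hence Rejected. (1, 16) — 1+16 = 17, hence Rejected. (20, 12) — 20+12 = 32, hence Accepted.

Rejected, Accepted, Rejected, Rejected, Accepted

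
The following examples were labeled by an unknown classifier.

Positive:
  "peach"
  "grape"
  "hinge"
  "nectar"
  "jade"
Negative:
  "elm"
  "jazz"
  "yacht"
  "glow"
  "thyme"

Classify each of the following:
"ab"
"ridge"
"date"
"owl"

Negative, Positive, Positive, Negative

All 'Positive' examples share one property — has ≥ 2 vowels — and every 'Negative' example lacks it.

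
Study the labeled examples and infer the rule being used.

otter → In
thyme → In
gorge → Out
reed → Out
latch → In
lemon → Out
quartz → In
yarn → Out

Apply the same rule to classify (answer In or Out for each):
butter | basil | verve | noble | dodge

In, Out, Out, Out, Out

The classifier is using: contains 't'.
butter: has 't' — has this property, so In. basil: no 't' — does not satisfy this, so Out. verve: no 't' — does not satisfy this, so Out. noble: no 't' — does not satisfy this, so Out. dodge: no 't' — does not satisfy this, so Out.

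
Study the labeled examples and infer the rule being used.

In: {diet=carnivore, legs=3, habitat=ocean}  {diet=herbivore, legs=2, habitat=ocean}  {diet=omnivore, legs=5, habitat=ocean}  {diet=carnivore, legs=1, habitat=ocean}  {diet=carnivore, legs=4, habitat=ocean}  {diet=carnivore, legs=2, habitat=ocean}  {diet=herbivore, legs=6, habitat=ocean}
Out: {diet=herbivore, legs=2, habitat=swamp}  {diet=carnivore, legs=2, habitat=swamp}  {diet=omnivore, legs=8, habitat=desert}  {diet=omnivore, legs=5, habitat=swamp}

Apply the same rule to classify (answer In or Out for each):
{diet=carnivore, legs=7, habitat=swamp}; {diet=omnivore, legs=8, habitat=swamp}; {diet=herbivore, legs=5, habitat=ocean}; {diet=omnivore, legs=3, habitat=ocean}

All 'In' examples share one property — habitat is ocean — and every 'Out' example lacks it.

Out, Out, In, In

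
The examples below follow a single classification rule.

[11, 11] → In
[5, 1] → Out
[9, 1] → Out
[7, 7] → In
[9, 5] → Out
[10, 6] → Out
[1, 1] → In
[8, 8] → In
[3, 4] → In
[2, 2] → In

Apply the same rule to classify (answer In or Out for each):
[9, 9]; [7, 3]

In, Out

Every 'In' example satisfies: first ≤ second. None of the 'Out' examples do.
[9, 9]: In (9 = 9).
[7, 3]: Out (7 > 3).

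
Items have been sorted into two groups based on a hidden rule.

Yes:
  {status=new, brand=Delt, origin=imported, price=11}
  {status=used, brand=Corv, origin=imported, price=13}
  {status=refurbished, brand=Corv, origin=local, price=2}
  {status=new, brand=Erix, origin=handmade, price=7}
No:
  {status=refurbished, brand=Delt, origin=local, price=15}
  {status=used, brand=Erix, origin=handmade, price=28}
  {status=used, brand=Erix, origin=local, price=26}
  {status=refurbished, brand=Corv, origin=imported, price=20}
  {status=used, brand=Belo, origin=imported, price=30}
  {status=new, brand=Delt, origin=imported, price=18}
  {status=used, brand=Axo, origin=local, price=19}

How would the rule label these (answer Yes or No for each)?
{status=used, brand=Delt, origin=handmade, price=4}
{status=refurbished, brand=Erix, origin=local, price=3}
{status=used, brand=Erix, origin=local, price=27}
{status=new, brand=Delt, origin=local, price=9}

Yes, Yes, No, Yes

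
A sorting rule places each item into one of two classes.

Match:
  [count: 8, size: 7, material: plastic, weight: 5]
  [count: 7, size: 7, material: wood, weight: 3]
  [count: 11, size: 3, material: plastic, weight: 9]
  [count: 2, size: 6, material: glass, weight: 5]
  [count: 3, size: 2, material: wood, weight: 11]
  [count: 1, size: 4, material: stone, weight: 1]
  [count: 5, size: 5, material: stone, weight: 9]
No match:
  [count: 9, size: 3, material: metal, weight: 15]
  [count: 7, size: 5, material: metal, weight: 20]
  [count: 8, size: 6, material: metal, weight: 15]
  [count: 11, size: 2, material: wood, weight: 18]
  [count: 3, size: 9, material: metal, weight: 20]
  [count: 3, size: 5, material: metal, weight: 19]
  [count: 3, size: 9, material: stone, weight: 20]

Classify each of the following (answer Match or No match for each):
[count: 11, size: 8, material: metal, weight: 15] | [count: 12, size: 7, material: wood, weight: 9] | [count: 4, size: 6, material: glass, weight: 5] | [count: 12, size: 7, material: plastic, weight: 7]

No match, Match, Match, Match

A rule that fits every label: weight ≤ 11 — true of each 'Match' example, false of each 'No match' one.
[count: 11, size: 8, material: metal, weight: 15]: weight = 15 — lacks this property, so No match. [count: 12, size: 7, material: wood, weight: 9]: weight = 9 — has this property, so Match. [count: 4, size: 6, material: glass, weight: 5]: weight = 5 — has this property, so Match. [count: 12, size: 7, material: plastic, weight: 7]: weight = 7 — has this property, so Match.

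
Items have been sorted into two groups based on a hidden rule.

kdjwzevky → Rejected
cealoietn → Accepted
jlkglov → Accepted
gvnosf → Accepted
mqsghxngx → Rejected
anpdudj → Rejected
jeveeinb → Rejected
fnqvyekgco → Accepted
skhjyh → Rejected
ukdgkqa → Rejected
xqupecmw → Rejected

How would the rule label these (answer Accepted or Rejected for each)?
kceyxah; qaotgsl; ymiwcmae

Comparing the two groups points to one rule — contains 'o'.
kceyxah: no 'o' — does not pass, so Rejected. qaotgsl: has 'o' — has this property, so Accepted. ymiwcmae: no 'o' — does not pass, so Rejected.

Rejected, Accepted, Rejected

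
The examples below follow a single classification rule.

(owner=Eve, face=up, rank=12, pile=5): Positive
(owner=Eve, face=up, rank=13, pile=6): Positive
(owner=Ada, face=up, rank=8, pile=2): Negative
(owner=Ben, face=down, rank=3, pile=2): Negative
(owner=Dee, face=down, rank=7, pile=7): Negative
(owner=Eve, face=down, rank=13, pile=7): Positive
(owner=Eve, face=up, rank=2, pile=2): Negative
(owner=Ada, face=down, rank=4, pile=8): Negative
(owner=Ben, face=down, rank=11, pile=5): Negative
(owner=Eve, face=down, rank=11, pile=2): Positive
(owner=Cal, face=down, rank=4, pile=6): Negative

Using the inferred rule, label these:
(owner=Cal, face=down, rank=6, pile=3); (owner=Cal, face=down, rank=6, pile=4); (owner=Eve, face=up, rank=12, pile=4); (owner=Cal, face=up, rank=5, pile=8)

Negative, Negative, Positive, Negative

The distinguishing property — owner is Eve AND rank ≥ 3 — holds for all the 'Positive' cases and none of the 'Negative' cases.
(owner=Cal, face=down, rank=6, pile=3): owner is Cal, rank = 6 — fails this test, so Negative.
(owner=Cal, face=down, rank=6, pile=4): owner is Cal, rank = 6 — fails this test, so Negative.
(owner=Eve, face=up, rank=12, pile=4): owner is Eve, rank = 12 — meets the rule, so Positive.
(owner=Cal, face=up, rank=5, pile=8): owner is Cal, rank = 5 — fails this test, so Negative.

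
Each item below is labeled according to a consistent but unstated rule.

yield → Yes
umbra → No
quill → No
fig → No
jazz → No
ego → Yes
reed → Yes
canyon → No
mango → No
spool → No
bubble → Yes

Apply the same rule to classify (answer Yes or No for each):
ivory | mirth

Comparing the two groups points to one rule — contains 'e'.
ivory: No (no 'e'). mirth: No (no 'e').

No, No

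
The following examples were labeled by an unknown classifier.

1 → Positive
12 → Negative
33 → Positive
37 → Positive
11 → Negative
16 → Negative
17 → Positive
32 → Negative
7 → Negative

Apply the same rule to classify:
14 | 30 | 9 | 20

Negative, Negative, Positive, Negative

One predicate separates the groups cleanly: ≡ 1 (mod 4).
14: 14 mod 4 = 2 — does not pass, so Negative. 30: 30 mod 4 = 2 — does not pass, so Negative. 9: 9 mod 4 = 1 — satisfies this, so Positive. 20: 20 mod 4 = 0 — does not pass, so Negative.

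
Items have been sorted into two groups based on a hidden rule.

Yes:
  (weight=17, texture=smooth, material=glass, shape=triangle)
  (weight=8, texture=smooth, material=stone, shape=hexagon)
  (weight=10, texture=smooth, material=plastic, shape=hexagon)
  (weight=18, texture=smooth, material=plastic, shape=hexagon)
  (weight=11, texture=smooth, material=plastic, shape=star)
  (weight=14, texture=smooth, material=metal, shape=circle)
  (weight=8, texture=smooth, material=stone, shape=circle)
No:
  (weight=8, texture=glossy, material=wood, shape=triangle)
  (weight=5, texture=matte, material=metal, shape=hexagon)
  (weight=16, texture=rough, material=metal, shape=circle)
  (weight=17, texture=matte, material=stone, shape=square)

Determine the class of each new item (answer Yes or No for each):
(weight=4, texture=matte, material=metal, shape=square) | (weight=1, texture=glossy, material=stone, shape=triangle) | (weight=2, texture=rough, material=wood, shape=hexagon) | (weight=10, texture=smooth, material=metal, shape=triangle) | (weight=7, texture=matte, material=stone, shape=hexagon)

No, No, No, Yes, No

The classifier is using: texture is smooth.
(weight=4, texture=matte, material=metal, shape=square): No (texture is matte).
(weight=1, texture=glossy, material=stone, shape=triangle): No (texture is glossy).
(weight=2, texture=rough, material=wood, shape=hexagon): No (texture is rough).
(weight=10, texture=smooth, material=metal, shape=triangle): Yes (texture is smooth).
(weight=7, texture=matte, material=stone, shape=hexagon): No (texture is matte).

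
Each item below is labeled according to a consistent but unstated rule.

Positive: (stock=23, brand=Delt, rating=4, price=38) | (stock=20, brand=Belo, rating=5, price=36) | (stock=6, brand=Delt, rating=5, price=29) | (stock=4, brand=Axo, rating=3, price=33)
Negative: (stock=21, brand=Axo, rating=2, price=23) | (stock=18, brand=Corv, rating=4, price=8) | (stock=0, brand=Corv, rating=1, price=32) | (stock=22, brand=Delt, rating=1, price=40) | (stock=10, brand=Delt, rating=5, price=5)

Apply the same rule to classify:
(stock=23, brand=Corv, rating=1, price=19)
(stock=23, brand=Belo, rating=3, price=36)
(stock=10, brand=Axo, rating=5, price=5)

Negative, Positive, Negative

All 'Positive' examples share one property — rating ≥ 2 AND price ≥ 29 — and every 'Negative' example lacks it.
Negative: (stock=23, brand=Corv, rating=1, price=19), since rating = 1, price = 19. Positive: (stock=23, brand=Belo, rating=3, price=36), since rating = 3, price = 36. Negative: (stock=10, brand=Axo, rating=5, price=5), since rating = 5, price = 5.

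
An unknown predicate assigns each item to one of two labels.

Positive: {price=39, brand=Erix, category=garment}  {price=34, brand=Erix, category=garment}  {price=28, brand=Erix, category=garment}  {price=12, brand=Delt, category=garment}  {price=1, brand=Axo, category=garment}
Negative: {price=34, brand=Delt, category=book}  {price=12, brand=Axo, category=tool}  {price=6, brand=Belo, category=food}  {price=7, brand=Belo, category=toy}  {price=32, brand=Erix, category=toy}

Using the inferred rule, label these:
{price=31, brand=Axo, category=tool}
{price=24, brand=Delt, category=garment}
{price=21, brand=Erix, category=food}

Looking at the examples, the only property every 'Positive' case has and every 'Negative' case lacks is: category is garment.
Negative: {price=31, brand=Axo, category=tool}, since category is tool.
Positive: {price=24, brand=Delt, category=garment}, since category is garment.
Negative: {price=21, brand=Erix, category=food}, since category is food.

Negative, Positive, Negative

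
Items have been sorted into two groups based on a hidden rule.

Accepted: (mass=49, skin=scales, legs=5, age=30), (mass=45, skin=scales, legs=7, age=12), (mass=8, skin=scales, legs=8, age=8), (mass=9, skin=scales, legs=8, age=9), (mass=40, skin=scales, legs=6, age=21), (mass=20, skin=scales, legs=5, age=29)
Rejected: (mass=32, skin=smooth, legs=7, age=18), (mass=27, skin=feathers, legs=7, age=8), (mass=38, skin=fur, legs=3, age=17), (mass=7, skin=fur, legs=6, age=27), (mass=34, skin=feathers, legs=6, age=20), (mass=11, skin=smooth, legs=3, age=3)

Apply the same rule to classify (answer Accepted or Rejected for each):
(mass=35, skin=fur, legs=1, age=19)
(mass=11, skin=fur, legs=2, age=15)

All 'Accepted' examples share one property — skin is scales — and every 'Rejected' example lacks it.
(mass=35, skin=fur, legs=1, age=19) → skin is fur → Rejected.
(mass=11, skin=fur, legs=2, age=15) → skin is fur → Rejected.

Rejected, Rejected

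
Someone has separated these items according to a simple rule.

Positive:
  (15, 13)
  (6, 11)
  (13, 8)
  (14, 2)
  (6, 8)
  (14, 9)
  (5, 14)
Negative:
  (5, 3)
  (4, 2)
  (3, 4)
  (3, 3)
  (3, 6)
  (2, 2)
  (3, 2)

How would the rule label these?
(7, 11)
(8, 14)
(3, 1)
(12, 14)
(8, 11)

Positive, Positive, Negative, Positive, Positive

'Positive' ⟺ sum ≥ 14.
(7, 11): 7+11 = 18 — satisfies this, so Positive.
(8, 14): 8+14 = 22 — satisfies this, so Positive.
(3, 1): 3+1 = 4 — fails this test, so Negative.
(12, 14): 12+14 = 26 — satisfies this, so Positive.
(8, 11): 8+11 = 19 — satisfies this, so Positive.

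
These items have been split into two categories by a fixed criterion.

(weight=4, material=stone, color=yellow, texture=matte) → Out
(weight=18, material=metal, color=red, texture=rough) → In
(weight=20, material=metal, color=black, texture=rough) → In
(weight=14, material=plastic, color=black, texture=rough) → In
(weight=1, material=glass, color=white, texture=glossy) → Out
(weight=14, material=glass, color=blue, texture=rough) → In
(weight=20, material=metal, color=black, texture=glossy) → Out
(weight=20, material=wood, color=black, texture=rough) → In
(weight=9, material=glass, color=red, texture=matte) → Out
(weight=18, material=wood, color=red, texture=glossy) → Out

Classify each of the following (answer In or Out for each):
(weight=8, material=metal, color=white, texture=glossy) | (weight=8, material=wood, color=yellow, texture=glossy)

The classifier is using: texture is rough.

Out, Out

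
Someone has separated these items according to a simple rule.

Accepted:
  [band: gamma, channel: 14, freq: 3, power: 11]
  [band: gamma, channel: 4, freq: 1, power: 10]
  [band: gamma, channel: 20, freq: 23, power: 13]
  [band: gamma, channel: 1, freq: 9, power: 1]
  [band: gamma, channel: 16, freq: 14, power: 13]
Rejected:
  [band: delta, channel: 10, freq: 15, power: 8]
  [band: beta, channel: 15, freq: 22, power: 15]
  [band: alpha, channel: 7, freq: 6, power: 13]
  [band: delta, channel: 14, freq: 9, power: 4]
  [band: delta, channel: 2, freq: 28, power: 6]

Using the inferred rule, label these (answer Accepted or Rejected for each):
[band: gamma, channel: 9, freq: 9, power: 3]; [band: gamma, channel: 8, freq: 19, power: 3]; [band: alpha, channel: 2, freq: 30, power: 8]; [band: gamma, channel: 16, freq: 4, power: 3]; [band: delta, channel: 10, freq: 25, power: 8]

Accepted, Accepted, Rejected, Accepted, Rejected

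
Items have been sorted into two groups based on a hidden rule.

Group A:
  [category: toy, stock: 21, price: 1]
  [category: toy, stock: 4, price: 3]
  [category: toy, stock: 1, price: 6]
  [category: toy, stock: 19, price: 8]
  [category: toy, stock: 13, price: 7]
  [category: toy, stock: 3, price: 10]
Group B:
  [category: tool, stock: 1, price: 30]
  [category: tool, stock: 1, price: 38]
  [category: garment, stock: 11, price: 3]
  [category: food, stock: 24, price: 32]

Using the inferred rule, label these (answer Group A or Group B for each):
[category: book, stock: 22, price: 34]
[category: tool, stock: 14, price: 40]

Group B, Group B

Every 'Group A' example satisfies: category is toy. None of the 'Group B' examples do.
[category: book, stock: 22, price: 34] → category is book → Group B.
[category: tool, stock: 14, price: 40] → category is tool → Group B.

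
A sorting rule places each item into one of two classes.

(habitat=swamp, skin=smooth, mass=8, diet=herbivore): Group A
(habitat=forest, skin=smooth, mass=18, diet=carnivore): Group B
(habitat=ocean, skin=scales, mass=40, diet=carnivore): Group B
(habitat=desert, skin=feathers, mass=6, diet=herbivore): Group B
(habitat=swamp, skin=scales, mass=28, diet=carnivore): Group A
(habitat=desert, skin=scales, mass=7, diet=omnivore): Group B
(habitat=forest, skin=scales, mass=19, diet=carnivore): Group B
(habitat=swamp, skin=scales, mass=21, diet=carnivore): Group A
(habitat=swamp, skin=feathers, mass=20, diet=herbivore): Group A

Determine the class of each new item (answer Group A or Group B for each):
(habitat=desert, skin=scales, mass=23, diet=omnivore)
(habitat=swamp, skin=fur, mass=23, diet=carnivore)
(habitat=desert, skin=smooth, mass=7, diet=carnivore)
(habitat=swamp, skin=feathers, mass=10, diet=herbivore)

The distinguishing property — habitat is swamp — holds for all the 'Group A' cases and none of the 'Group B' cases.
(habitat=desert, skin=scales, mass=23, diet=omnivore): Group B (habitat is desert). (habitat=swamp, skin=fur, mass=23, diet=carnivore): Group A (habitat is swamp). (habitat=desert, skin=smooth, mass=7, diet=carnivore): Group B (habitat is desert). (habitat=swamp, skin=feathers, mass=10, diet=herbivore): Group A (habitat is swamp).

Group B, Group A, Group B, Group A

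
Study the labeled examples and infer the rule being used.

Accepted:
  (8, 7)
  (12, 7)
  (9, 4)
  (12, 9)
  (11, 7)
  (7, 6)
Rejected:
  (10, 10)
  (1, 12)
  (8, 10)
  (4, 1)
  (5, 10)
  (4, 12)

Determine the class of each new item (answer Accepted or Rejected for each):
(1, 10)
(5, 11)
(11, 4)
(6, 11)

One predicate separates the groups cleanly: first > second AND sum ≥ 13.

Rejected, Rejected, Accepted, Rejected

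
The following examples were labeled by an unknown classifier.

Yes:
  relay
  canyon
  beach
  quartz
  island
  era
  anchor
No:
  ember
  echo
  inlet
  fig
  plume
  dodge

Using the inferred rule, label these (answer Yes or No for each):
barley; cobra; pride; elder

The distinguishing property — contains 'a' — holds for all the 'Yes' cases and none of the 'No' cases.
barley — has 'a', hence Yes. cobra — has 'a', hence Yes. pride — no 'a', hence No. elder — no 'a', hence No.

Yes, Yes, No, No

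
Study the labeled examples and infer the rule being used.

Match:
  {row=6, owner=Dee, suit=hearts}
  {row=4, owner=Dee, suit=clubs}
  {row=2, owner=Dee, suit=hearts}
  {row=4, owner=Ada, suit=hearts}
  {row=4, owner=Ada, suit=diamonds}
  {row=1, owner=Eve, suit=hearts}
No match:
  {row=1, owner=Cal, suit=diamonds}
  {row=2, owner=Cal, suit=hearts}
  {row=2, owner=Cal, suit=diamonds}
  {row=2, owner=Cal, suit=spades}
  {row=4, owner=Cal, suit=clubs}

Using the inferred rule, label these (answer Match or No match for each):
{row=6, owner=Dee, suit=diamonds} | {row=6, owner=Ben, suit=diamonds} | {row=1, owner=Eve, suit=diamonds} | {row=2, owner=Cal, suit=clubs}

Comparing the two groups points to one rule — owner is not Cal.

Match, Match, Match, No match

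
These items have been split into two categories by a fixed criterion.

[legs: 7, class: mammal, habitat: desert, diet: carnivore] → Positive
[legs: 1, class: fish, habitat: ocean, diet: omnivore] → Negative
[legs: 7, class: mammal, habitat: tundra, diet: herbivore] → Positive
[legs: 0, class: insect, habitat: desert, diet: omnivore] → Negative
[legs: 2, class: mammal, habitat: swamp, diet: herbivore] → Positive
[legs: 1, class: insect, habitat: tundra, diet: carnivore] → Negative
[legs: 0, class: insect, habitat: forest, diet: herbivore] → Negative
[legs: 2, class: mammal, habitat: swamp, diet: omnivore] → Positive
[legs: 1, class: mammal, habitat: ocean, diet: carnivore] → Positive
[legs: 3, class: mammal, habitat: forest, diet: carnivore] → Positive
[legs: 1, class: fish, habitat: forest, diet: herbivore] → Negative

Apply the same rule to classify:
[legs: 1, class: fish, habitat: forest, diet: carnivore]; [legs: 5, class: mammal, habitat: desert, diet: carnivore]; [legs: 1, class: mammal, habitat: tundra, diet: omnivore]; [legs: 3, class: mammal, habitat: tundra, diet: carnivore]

All 'Positive' examples share one property — class is mammal — and every 'Negative' example lacks it.

Negative, Positive, Positive, Positive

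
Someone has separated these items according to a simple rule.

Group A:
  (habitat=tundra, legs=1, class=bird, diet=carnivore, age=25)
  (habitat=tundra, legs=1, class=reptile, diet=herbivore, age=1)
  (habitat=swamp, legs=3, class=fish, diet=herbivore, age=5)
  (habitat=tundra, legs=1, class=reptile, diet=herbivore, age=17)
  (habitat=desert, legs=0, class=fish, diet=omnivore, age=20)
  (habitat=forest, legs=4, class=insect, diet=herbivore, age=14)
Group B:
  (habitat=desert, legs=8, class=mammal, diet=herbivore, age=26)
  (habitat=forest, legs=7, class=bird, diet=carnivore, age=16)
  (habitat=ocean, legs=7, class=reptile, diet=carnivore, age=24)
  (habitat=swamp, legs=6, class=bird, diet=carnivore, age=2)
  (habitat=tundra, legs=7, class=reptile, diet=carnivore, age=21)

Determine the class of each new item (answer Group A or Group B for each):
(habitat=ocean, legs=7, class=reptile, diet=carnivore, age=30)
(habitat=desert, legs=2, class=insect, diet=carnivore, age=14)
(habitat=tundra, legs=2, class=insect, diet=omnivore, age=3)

Group B, Group A, Group A

Every 'Group A' example satisfies: legs ≤ 4. None of the 'Group B' examples do.
(habitat=ocean, legs=7, class=reptile, diet=carnivore, age=30) → legs = 7 → Group B.
(habitat=desert, legs=2, class=insect, diet=carnivore, age=14) → legs = 2 → Group A.
(habitat=tundra, legs=2, class=insect, diet=omnivore, age=3) → legs = 2 → Group A.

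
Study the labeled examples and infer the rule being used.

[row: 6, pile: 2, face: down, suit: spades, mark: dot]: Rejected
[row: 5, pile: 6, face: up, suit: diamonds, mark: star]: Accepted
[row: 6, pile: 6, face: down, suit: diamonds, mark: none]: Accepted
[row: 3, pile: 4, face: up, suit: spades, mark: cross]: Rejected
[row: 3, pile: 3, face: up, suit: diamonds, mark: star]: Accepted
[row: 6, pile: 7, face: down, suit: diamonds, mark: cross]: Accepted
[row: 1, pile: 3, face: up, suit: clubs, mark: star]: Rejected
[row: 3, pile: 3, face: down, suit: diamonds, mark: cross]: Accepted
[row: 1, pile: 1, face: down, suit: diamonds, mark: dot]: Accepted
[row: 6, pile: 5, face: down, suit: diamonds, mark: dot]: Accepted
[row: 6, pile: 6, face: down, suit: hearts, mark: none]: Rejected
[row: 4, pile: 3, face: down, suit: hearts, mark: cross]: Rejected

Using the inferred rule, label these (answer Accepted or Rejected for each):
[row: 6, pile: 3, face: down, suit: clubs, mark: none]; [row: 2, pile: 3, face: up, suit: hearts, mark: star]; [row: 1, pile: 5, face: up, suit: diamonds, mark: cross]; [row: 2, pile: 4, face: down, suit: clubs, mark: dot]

Rejected, Rejected, Accepted, Rejected

The distinguishing property — suit is diamonds — holds for all the 'Accepted' cases and none of the 'Rejected' cases.
[row: 6, pile: 3, face: down, suit: clubs, mark: none]: Rejected (suit is clubs).
[row: 2, pile: 3, face: up, suit: hearts, mark: star]: Rejected (suit is hearts).
[row: 1, pile: 5, face: up, suit: diamonds, mark: cross]: Accepted (suit is diamonds).
[row: 2, pile: 4, face: down, suit: clubs, mark: dot]: Rejected (suit is clubs).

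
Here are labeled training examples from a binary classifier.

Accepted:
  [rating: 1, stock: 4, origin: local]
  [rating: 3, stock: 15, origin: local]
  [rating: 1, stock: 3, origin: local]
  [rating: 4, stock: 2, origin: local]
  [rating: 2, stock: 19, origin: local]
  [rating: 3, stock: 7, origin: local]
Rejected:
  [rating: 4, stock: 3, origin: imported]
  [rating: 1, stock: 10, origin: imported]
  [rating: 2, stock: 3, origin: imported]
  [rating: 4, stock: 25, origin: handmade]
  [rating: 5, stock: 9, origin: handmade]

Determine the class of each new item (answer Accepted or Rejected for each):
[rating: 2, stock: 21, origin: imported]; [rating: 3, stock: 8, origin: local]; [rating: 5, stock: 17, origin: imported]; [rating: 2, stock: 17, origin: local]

Rejected, Accepted, Rejected, Accepted

A rule that fits every label: origin is local — true of each 'Accepted' example, false of each 'Rejected' one.
[rating: 2, stock: 21, origin: imported] — origin is imported, hence Rejected.
[rating: 3, stock: 8, origin: local] — origin is local, hence Accepted.
[rating: 5, stock: 17, origin: imported] — origin is imported, hence Rejected.
[rating: 2, stock: 17, origin: local] — origin is local, hence Accepted.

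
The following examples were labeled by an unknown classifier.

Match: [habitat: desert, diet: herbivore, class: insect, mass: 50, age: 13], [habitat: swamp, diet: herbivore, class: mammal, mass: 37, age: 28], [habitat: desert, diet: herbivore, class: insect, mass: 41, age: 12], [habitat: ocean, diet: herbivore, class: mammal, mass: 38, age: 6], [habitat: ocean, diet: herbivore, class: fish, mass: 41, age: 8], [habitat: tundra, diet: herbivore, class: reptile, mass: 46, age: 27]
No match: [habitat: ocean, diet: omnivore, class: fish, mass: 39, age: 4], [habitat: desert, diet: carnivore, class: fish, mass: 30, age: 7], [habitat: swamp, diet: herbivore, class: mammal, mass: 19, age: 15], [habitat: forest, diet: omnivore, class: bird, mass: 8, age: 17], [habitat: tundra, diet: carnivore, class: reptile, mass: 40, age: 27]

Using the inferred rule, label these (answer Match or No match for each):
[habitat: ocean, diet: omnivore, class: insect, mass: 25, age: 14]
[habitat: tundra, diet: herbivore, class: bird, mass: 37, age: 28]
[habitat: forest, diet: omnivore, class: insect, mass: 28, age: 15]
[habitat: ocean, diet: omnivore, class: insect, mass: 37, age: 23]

No match, Match, No match, No match

The classifier is using: diet is herbivore AND mass ≥ 30.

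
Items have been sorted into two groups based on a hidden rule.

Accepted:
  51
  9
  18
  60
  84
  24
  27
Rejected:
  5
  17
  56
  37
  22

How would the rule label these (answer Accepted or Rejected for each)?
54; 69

Accepted, Accepted

One predicate separates the groups cleanly: multiple of 3.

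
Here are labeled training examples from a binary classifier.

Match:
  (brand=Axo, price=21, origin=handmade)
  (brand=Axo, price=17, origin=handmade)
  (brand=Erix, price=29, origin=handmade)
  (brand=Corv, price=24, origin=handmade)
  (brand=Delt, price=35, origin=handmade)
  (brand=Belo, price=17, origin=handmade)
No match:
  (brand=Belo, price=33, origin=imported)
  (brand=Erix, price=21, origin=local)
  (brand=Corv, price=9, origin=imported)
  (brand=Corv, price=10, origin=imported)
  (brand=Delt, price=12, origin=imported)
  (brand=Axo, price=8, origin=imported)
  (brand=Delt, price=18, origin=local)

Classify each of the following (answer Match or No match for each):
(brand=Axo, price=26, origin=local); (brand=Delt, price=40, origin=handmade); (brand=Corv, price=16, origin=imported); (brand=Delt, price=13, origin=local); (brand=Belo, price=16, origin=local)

Looking at the examples, the only property every 'Match' case has and every 'No match' case lacks is: origin is handmade.
(brand=Axo, price=26, origin=local) — origin is local, hence No match. (brand=Delt, price=40, origin=handmade) — origin is handmade, hence Match. (brand=Corv, price=16, origin=imported) — origin is imported, hence No match. (brand=Delt, price=13, origin=local) — origin is local, hence No match. (brand=Belo, price=16, origin=local) — origin is local, hence No match.

No match, Match, No match, No match, No match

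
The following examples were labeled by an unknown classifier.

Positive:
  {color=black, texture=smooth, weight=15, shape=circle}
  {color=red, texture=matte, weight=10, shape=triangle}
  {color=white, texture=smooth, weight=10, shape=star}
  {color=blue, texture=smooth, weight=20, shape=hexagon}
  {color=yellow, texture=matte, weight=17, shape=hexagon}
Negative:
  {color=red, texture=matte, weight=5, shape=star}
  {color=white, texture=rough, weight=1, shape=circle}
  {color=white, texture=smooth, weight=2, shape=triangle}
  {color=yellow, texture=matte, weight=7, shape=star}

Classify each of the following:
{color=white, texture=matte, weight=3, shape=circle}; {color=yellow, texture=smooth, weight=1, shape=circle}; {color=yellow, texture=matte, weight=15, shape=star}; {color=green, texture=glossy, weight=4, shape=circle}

Negative, Negative, Positive, Negative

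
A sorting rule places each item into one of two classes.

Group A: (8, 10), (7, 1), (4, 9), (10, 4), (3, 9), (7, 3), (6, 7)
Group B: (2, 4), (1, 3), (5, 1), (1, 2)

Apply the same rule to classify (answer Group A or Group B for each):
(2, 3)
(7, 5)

Group B, Group A

All 'Group A' examples share one property — sum ≥ 8 — and every 'Group B' example lacks it.
(2, 3): Group B (2+3 = 5).
(7, 5): Group A (7+5 = 12).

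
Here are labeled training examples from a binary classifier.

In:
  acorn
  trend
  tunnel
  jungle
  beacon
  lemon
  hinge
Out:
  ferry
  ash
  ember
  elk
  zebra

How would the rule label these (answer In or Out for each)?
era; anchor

Out, In

The distinguishing property — contains 'n' — holds for all the 'In' cases and none of the 'Out' cases.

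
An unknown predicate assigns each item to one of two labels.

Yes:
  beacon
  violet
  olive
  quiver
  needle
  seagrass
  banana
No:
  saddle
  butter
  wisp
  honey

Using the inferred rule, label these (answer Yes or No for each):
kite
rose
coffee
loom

'Yes' ⟺ has ≥ 3 vowels.
kite — 2 vowels, hence No.
rose — 2 vowels, hence No.
coffee — 3 vowels, hence Yes.
loom — 2 vowels, hence No.

No, No, Yes, No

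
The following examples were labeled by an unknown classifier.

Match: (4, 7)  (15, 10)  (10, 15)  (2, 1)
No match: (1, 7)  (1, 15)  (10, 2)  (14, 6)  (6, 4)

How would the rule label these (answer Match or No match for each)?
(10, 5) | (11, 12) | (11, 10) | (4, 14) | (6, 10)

Match, Match, Match, No match, No match

One predicate separates the groups cleanly: sum is odd.
(10, 5): 10+5 = 15, satisfies this → Match.
(11, 12): 11+12 = 23, satisfies this → Match.
(11, 10): 11+10 = 21, satisfies this → Match.
(4, 14): 4+14 = 18, doesn't qualify → No match.
(6, 10): 6+10 = 16, doesn't qualify → No match.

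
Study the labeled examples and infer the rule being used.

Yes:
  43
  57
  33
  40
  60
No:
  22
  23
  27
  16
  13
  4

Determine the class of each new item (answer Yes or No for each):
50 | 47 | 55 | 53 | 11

The rule appears to be: at least 33.
50: Yes (50 ≥ 33). 47: Yes (47 ≥ 33). 55: Yes (55 ≥ 33). 53: Yes (53 ≥ 33). 11: No (11 < 33).

Yes, Yes, Yes, Yes, No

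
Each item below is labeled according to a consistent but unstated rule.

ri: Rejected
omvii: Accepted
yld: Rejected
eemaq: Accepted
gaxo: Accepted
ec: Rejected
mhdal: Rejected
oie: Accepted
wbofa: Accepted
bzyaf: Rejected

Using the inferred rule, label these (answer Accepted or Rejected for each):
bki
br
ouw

Rejected, Rejected, Accepted

One predicate separates the groups cleanly: has ≥ 2 vowels.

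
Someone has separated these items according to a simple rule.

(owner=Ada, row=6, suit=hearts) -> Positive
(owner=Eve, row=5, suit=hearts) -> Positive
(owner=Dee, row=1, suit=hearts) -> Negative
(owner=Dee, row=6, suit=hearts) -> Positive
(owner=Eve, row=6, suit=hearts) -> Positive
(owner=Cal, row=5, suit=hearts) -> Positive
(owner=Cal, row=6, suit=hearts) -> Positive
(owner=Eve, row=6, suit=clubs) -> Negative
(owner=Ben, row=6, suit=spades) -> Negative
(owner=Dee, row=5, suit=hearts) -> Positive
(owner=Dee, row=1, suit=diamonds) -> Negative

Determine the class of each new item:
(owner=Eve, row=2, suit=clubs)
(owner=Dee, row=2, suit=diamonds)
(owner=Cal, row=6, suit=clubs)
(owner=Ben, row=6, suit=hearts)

Negative, Negative, Negative, Positive

The rule appears to be: suit is hearts AND row ≥ 5.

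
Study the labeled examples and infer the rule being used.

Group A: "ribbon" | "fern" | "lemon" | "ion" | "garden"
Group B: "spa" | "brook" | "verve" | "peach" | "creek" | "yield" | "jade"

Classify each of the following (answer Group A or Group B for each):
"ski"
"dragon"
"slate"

All 'Group A' examples share one property — contains 'n' — and every 'Group B' example lacks it.

Group B, Group A, Group B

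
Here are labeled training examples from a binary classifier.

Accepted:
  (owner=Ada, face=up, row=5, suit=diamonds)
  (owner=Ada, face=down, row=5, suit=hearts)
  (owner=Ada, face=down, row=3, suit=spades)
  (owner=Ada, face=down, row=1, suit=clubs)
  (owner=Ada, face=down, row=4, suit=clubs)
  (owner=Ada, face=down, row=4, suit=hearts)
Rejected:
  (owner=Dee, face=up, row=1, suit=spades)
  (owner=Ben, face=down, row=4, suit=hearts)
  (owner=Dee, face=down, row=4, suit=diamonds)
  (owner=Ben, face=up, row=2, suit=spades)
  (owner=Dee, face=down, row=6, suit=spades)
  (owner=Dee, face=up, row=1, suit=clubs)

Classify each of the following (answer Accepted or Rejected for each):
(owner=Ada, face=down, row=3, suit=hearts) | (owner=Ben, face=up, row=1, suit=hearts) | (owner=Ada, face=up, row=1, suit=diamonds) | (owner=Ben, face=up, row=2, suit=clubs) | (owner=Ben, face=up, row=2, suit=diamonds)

The simplest hypothesis consistent with all the labels is: owner is Ada.
(owner=Ada, face=down, row=3, suit=hearts): owner is Ada — satisfies this, so Accepted.
(owner=Ben, face=up, row=1, suit=hearts): owner is Ben — fails this test, so Rejected.
(owner=Ada, face=up, row=1, suit=diamonds): owner is Ada — satisfies this, so Accepted.
(owner=Ben, face=up, row=2, suit=clubs): owner is Ben — fails this test, so Rejected.
(owner=Ben, face=up, row=2, suit=diamonds): owner is Ben — fails this test, so Rejected.

Accepted, Rejected, Accepted, Rejected, Rejected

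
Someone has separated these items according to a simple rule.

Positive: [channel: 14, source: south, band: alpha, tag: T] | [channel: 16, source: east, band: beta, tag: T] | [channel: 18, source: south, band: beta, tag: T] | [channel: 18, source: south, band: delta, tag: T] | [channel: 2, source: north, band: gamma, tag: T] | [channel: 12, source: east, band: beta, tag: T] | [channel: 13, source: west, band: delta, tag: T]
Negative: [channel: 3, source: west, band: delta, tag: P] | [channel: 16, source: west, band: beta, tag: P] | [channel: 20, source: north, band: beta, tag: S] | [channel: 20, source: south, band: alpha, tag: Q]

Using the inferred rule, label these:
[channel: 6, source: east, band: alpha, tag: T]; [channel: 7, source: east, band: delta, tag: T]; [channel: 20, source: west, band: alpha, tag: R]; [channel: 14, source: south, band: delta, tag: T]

Positive, Positive, Negative, Positive

A rule that fits every label: tag is T — true of each 'Positive' example, false of each 'Negative' one.
[channel: 6, source: east, band: alpha, tag: T]: tag is T, passes → Positive. [channel: 7, source: east, band: delta, tag: T]: tag is T, passes → Positive. [channel: 20, source: west, band: alpha, tag: R]: tag is R, does not satisfy this → Negative. [channel: 14, source: south, band: delta, tag: T]: tag is T, passes → Positive.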